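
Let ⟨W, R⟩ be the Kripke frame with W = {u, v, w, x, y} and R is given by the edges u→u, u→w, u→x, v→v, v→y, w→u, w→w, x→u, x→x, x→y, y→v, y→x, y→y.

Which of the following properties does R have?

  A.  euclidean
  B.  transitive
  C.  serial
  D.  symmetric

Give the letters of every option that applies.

(A) not euclidean: u R w and u R x but not w R x.
(B) not transitive: u R x and x R y but not u R y.
(C) serial: every world has an R-successor.
(D) symmetric: every R-edge is matched by its reverse.

C, D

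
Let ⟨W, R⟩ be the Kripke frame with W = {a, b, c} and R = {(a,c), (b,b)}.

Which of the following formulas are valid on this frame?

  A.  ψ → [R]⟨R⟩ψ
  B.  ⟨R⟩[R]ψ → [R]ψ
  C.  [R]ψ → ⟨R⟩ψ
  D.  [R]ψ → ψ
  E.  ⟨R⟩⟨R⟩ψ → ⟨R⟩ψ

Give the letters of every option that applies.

R is not reflexive: not a R a.
R is not symmetric: a R c but not c R a.
R is transitive: R is closed under composition.
R is not euclidean: a R c and a R c but not c R c.
R is not serial: c has no R-successor.
(A) ψ → [R]⟨R⟩ψ (axiom B) characterises the symmetric frames. R is not symmetric — not valid.
(B) the dual of axiom 5: valid iff R is euclidean. R is not euclidean — not valid.
(C) [R]ψ → ⟨R⟩ψ is axiom D, which corresponds to seriality. R is not serial — not valid.
(D) [R]ψ → ψ is axiom T; it is valid on a frame exactly when R is reflexive. R is not reflexive, so not valid.
(E) the dual of axiom 4: valid iff R is transitive. R is transitive — valid.

E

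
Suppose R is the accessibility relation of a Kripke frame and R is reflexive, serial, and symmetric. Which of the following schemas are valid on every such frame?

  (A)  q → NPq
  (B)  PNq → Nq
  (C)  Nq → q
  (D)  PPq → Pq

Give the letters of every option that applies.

A, C

(A) q → NPq is axiom B; it is valid on a frame exactly when R is symmetric. Every such R is symmetric, so valid.
(B) PNq → Nq is the dual of axiom 5; it is valid on a frame exactly when R is euclidean. Such an R need not be euclidean, so not valid.
(C) axiom T: valid iff R is reflexive. Every such R is reflexive — valid.
(D) PPq → Pq is the dual of axiom 4; it is valid on a frame exactly when R is transitive. Such an R need not be transitive, so not valid.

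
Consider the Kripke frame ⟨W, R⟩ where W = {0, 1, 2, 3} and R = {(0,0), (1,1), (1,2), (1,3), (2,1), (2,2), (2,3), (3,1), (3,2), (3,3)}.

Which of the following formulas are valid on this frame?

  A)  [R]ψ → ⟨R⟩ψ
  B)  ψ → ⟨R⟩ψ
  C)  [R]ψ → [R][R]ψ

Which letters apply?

A, B, C

R is reflexive: each world relates to itself.
R is transitive: R is closed under composition.
R is serial: every world has an R-successor.
(A) [R]ψ → ⟨R⟩ψ is axiom D, which corresponds to seriality. R is serial — valid.
(B) the dual of axiom T: valid iff R is reflexive. R is reflexive — valid.
(C) [R]ψ → [R][R]ψ (axiom 4) characterises the transitive frames. R is transitive — valid.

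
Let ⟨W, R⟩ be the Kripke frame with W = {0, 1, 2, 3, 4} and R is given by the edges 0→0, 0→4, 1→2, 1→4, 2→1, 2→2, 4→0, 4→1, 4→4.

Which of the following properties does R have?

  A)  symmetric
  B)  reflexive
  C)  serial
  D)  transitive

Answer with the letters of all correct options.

(A) symmetric: every R-edge is matched by its reverse.
(B) not reflexive: not 1 R 1.
(C) not serial: 3 has no R-successor.
(D) not transitive: 0 R 4 and 4 R 1 but not 0 R 1.

A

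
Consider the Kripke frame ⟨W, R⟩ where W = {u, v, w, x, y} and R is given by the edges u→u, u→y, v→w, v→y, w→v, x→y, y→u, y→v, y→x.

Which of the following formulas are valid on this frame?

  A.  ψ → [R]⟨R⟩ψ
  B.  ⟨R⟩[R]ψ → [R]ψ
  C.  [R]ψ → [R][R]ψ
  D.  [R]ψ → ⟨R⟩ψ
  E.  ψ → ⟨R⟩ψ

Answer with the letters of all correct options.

A, D

R is not reflexive: not v R v.
R is symmetric: every R-edge is matched by its reverse.
R is not transitive: u R y and y R v but not u R v.
R is not euclidean: v R w and v R y but not w R y.
R is serial: every world has an R-successor.
(A) axiom B: valid iff R is symmetric. R is symmetric — valid.
(B) ⟨R⟩[R]ψ → [R]ψ is the dual of axiom 5; it is valid on a frame exactly when R is euclidean. R is not euclidean, so not valid.
(C) axiom 4: valid iff R is transitive. R is not transitive — not valid.
(D) axiom D: valid iff R is serial. R is serial — valid.
(E) ψ → ⟨R⟩ψ is the dual of axiom T, which corresponds to reflexivity. R is not reflexive — not valid.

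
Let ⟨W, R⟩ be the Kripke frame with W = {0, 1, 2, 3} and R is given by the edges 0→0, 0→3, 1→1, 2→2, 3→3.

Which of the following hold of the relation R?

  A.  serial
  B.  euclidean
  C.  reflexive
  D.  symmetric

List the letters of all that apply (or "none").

A, C

(A) serial: every world has an R-successor.
(B) not euclidean: 0 R 3 and 0 R 0 but not 3 R 0.
(C) reflexive: each world relates to itself.
(D) not symmetric: 0 R 3 but not 3 R 0.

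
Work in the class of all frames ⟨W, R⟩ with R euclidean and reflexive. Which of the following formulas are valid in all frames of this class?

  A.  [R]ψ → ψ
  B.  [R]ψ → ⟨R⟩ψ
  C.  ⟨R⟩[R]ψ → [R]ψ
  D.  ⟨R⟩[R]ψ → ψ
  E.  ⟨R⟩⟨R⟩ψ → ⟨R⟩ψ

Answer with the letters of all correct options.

A reflexive euclidean relation is also symmetric (from wRw and wRv the euclidean condition gives vRw) and hence transitive; it is an equivalence relation.
(A) [R]ψ → ψ (axiom T) characterises the reflexive frames. Every such R is reflexive — valid.
(B) [R]ψ → ⟨R⟩ψ is axiom D; it is valid on a frame exactly when R is serial. Every such R is serial, so valid.
(C) ⟨R⟩[R]ψ → [R]ψ is the dual of axiom 5; it is valid on a frame exactly when R is euclidean. Every such R is euclidean, so valid.
(D) ⟨R⟩[R]ψ → ψ is the dual of axiom B; it is valid on a frame exactly when R is symmetric. Every such R is symmetric, so valid.
(E) the dual of axiom 4: valid iff R is transitive. Every such R is transitive — valid.

A, B, C, D, E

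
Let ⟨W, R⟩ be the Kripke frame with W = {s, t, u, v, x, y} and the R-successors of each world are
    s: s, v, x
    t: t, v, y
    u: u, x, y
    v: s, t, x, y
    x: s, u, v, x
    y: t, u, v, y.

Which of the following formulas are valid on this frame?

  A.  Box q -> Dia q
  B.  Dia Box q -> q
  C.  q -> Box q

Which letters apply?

A, B

R is symmetric: every R-edge is matched by its reverse.
R is serial: every world has an R-successor.
R is not a subset of the identity: s R v with s ≠ v.
(A) Box q -> Dia q is axiom D; it is valid on a frame exactly when R is serial. R is serial, so valid.
(B) Dia Box q -> q is the dual of axiom B, which corresponds to symmetry. R is symmetric — valid.
(C) q -> Box q (equivalent to ◇p→p) corresponds to R being a subset of the identity. Here R ⊄ identity, so not valid.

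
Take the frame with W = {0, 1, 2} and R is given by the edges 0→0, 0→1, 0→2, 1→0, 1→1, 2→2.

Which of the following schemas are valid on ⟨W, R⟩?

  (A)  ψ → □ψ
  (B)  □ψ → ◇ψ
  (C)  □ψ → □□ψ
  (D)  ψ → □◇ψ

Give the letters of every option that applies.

B

R is not symmetric: 0 R 2 but not 2 R 0.
R is not transitive: 1 R 0 and 0 R 2 but not 1 R 2.
R is serial: every world has an R-successor.
R is not a subset of the identity: 0 R 1 with 0 ≠ 1.
(A) ψ → □ψ (equivalent to ◇p→p) corresponds to R being a subset of the identity. Here R ⊄ identity, so not valid.
(B) axiom D: valid iff R is serial. R is serial — valid.
(C) □ψ → □□ψ is axiom 4, which corresponds to transitivity. R is not transitive — not valid.
(D) ψ → □◇ψ is axiom B, which corresponds to symmetry. R is not symmetric — not valid.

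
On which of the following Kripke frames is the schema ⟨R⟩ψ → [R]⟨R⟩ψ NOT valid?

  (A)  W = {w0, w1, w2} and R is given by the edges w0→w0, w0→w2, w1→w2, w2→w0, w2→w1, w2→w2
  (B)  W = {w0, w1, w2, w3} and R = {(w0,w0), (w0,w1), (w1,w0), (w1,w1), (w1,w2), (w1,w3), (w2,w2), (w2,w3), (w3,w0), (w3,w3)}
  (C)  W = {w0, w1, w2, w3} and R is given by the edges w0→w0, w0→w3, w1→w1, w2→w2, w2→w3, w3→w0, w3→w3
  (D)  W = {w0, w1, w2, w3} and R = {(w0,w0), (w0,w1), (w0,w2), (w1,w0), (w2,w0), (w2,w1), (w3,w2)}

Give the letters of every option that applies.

A, B, C, D

The schema ⟨R⟩ψ → [R]⟨R⟩ψ is axiom 5; it is valid on a frame iff R is euclidean.
(A) R is not euclidean (w2 R w0 and w2 R w1 but not w0 R w1), so the schema fails here.
(B) R is not euclidean (w1 R w0 and w1 R w2 but not w0 R w2), so the schema fails here.
(C) R is not euclidean (w2 R w3 and w2 R w2 but not w3 R w2), so the schema fails here.
(D) R is not euclidean (w0 R w1 and w0 R w2 but not w1 R w2), so the schema fails here.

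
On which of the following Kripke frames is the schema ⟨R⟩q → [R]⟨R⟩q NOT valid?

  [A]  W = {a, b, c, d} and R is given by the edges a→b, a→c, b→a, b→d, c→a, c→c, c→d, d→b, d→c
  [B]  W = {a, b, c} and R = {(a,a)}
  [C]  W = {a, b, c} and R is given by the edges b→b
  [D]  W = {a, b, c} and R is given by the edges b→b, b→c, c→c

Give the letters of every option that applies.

The schema ⟨R⟩q → [R]⟨R⟩q is axiom 5; it is valid on a frame iff R is euclidean.
(A) R is not euclidean (a R b and a R c but not b R c), so the schema fails here.
(B) R is euclidean (any two R-successors of the same world are R-related), so the schema is valid here.
(C) R is euclidean (any two R-successors of the same world are R-related), so the schema is valid here.
(D) R is not euclidean (b R c and b R b but not c R b), so the schema fails here.

A, D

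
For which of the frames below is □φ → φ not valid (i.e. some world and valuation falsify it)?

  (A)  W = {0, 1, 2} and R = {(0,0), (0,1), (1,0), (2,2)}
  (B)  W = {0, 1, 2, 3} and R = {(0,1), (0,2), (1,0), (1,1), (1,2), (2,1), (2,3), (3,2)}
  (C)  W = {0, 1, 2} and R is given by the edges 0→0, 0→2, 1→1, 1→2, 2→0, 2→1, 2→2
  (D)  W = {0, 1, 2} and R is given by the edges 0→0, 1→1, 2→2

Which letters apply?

A, B

The schema □φ → φ is axiom T; it is valid on a frame iff R is reflexive.
(A) R is not reflexive (not 1 R 1), so the schema fails here.
(B) R is not reflexive (not 0 R 0), so the schema fails here.
(C) R is reflexive (each world relates to itself), so the schema is valid here.
(D) R is reflexive (each world relates to itself), so the schema is valid here.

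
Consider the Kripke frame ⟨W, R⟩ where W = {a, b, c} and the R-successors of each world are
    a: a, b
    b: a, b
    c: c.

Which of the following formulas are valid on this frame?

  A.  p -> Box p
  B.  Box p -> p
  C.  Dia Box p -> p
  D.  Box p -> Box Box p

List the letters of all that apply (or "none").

B, C, D

R is reflexive: each world relates to itself.
R is symmetric: every R-edge is matched by its reverse.
R is transitive: R is closed under composition.
R is not a subset of the identity: a R b with a ≠ b.
(A) p -> Box p is valid only on frames where every R-edge is a self-loop. Here R ⊄ identity — not valid.
(B) Box p -> p is axiom T, which corresponds to reflexivity. R is reflexive — valid.
(C) Dia Box p -> p is the dual of axiom B; it is valid on a frame exactly when R is symmetric. R is symmetric, so valid.
(D) Box p -> Box Box p (axiom 4) characterises the transitive frames. R is transitive — valid.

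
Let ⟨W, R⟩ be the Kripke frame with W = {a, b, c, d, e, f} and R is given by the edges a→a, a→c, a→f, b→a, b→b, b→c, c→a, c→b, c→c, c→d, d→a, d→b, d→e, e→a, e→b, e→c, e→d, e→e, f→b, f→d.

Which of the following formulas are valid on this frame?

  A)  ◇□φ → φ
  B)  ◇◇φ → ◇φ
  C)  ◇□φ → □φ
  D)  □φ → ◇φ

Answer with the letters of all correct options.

R is not symmetric: a R f but not f R a.
R is not transitive: a R c and c R b but not a R b.
R is not euclidean: a R c and a R f but not c R f.
R is serial: every world has an R-successor.
(A) ◇□φ → φ is the dual of axiom B; it is valid on a frame exactly when R is symmetric. R is not symmetric, so not valid.
(B) ◇◇φ → ◇φ is the dual of axiom 4, which corresponds to transitivity. R is not transitive — not valid.
(C) ◇□φ → □φ is the dual of axiom 5, which corresponds to the euclidean property. R is not euclidean — not valid.
(D) □φ → ◇φ (axiom D) characterises the serial frames. R is serial — valid.

D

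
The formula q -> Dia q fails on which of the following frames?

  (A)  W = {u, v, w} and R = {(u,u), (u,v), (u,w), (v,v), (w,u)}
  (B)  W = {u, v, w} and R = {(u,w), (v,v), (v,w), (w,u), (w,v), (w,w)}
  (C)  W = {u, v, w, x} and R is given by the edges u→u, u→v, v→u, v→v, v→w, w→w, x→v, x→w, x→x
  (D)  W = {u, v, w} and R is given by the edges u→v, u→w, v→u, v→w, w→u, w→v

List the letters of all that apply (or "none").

A, B, D

The schema q -> Dia q is the dual of axiom T; it is valid on a frame iff R is reflexive.
(A) R is not reflexive (not w R w), so the schema fails here.
(B) R is not reflexive (not u R u), so the schema fails here.
(C) R is reflexive (each world relates to itself), so the schema is valid here.
(D) R is not reflexive (not u R u), so the schema fails here.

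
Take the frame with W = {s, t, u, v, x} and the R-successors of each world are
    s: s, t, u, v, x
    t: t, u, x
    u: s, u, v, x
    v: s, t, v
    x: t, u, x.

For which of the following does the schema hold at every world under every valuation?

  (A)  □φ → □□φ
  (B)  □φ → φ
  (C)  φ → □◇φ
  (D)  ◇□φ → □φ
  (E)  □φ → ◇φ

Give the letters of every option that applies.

B, E

R is reflexive: each world relates to itself.
R is not symmetric: s R t but not t R s.
R is not transitive: t R u and u R s but not t R s.
R is not euclidean: s R t and s R s but not t R s.
R is serial: every world has an R-successor.
(A) □φ → □□φ is axiom 4, which corresponds to transitivity. R is not transitive — not valid.
(B) □φ → φ is axiom T; it is valid on a frame exactly when R is reflexive. R is reflexive, so valid.
(C) φ → □◇φ is axiom B; it is valid on a frame exactly when R is symmetric. R is not symmetric, so not valid.
(D) ◇□φ → □φ is the dual of axiom 5; it is valid on a frame exactly when R is euclidean. R is not euclidean, so not valid.
(E) □φ → ◇φ is axiom D; it is valid on a frame exactly when R is serial. R is serial, so valid.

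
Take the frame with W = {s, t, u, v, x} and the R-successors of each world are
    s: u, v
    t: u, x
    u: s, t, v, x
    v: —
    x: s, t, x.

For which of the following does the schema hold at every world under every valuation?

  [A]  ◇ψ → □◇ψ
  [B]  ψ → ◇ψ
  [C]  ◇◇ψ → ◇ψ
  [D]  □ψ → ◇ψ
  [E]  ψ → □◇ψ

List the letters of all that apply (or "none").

R is not reflexive: not s R s.
R is not symmetric: s R v but not v R s.
R is not transitive: s R u and u R s but not s R s.
R is not euclidean: s R v and s R u but not v R u.
R is not serial: v has no R-successor.
(A) ◇ψ → □◇ψ is axiom 5, which corresponds to the euclidean property. R is not euclidean — not valid.
(B) ψ → ◇ψ is the dual of axiom T; it is valid on a frame exactly when R is reflexive. R is not reflexive, so not valid.
(C) ◇◇ψ → ◇ψ is the dual of axiom 4; it is valid on a frame exactly when R is transitive. R is not transitive, so not valid.
(D) □ψ → ◇ψ is axiom D; it is valid on a frame exactly when R is serial. R is not serial, so not valid.
(E) axiom B: valid iff R is symmetric. R is not symmetric — not valid.

none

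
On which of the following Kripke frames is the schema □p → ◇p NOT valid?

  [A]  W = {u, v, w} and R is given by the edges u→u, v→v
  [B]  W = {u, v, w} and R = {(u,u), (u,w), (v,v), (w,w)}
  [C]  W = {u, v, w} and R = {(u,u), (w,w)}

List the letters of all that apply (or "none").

A, C

The schema □p → ◇p is axiom D; it is valid on a frame iff R is serial.
(A) R is not serial (w has no R-successor), so the schema fails here.
(B) R is serial (every world has an R-successor), so the schema is valid here.
(C) R is not serial (v has no R-successor), so the schema fails here.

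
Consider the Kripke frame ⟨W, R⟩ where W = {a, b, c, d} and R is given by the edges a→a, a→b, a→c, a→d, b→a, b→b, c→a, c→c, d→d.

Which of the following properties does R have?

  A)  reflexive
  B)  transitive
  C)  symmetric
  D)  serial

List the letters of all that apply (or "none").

A, D

(A) reflexive: each world relates to itself.
(B) not transitive: b R a and a R c but not b R c.
(C) not symmetric: a R d but not d R a.
(D) serial: every world has an R-successor.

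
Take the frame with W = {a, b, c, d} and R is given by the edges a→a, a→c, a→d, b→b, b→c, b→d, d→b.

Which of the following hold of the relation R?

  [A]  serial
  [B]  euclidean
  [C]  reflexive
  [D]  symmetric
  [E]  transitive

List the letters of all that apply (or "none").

(A) not serial: c has no R-successor.
(B) not euclidean: a R c and a R a but not c R a.
(C) not reflexive: not c R c.
(D) not symmetric: a R c but not c R a.
(E) not transitive: a R d and d R b but not a R b.

none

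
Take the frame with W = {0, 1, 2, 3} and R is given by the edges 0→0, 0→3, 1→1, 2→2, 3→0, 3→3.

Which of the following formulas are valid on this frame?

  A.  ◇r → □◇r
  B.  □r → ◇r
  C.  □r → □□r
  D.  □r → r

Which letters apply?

A, B, C, D

R is reflexive: each world relates to itself.
R is transitive: R is closed under composition.
R is euclidean: any two R-successors of the same world are R-related.
R is serial: every world has an R-successor.
(A) ◇r → □◇r (axiom 5) characterises the euclidean frames. R is euclidean — valid.
(B) □r → ◇r (axiom D) characterises the serial frames. R is serial — valid.
(C) □r → □□r (axiom 4) characterises the transitive frames. R is transitive — valid.
(D) axiom T: valid iff R is reflexive. R is reflexive — valid.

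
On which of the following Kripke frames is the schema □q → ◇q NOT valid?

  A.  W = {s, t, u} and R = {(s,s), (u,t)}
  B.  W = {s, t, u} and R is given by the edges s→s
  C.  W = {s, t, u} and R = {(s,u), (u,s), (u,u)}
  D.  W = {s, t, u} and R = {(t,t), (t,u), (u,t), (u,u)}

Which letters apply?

A, B, C, D

The schema □q → ◇q is axiom D; it is valid on a frame iff R is serial.
(A) R is not serial (t has no R-successor), so the schema fails here.
(B) R is not serial (t has no R-successor), so the schema fails here.
(C) R is not serial (t has no R-successor), so the schema fails here.
(D) R is not serial (s has no R-successor), so the schema fails here.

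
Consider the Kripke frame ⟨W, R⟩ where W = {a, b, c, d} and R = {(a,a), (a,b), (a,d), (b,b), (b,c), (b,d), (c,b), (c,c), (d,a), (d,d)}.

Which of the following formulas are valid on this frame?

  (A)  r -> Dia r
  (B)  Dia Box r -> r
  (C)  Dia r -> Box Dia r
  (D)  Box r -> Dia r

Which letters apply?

A, D

R is reflexive: each world relates to itself.
R is not symmetric: a R b but not b R a.
R is not euclidean: a R b and a R a but not b R a.
R is serial: every world has an R-successor.
(A) r -> Dia r is the dual of axiom T; it is valid on a frame exactly when R is reflexive. R is reflexive, so valid.
(B) the dual of axiom B: valid iff R is symmetric. R is not symmetric — not valid.
(C) Dia r -> Box Dia r is axiom 5, which corresponds to the euclidean property. R is not euclidean — not valid.
(D) Box r -> Dia r is axiom D; it is valid on a frame exactly when R is serial. R is serial, so valid.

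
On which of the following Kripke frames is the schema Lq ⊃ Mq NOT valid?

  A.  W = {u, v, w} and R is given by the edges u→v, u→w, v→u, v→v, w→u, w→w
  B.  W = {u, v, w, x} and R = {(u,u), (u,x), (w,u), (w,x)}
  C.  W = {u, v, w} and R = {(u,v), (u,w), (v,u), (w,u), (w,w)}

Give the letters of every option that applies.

The schema Lq ⊃ Mq is axiom D; it is valid on a frame iff R is serial.
(A) R is serial (every world has an R-successor), so the schema is valid here.
(B) R is not serial (v has no R-successor), so the schema fails here.
(C) R is serial (every world has an R-successor), so the schema is valid here.

B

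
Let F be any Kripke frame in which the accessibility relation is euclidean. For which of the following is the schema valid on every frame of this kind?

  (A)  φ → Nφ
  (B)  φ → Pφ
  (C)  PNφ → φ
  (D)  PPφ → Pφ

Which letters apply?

(A) φ → Nφ (equivalent to ◇p→p) corresponds to R being a subset of the identity. Such an R need not be a subset of the identity, so not valid.
(B) φ → Pφ (the dual of axiom T) characterises the reflexive frames. Such an R need not be reflexive — not valid.
(C) PNφ → φ is the dual of axiom B; it is valid on a frame exactly when R is symmetric. Such an R need not be symmetric, so not valid.
(D) PPφ → Pφ is the dual of axiom 4, which corresponds to transitivity. Such an R need not be transitive — not valid.

none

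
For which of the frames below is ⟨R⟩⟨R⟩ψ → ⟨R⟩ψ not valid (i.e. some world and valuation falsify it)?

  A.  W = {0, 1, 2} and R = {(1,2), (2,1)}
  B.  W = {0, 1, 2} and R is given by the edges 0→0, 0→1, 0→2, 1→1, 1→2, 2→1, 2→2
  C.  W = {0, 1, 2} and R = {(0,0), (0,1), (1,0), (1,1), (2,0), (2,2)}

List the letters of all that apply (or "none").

A, C

The schema ⟨R⟩⟨R⟩ψ → ⟨R⟩ψ is the dual of axiom 4; it is valid on a frame iff R is transitive.
(A) R is not transitive (1 R 2 and 2 R 1 but not 1 R 1), so the schema fails here.
(B) R is transitive (R is closed under composition), so the schema is valid here.
(C) R is not transitive (2 R 0 and 0 R 1 but not 2 R 1), so the schema fails here.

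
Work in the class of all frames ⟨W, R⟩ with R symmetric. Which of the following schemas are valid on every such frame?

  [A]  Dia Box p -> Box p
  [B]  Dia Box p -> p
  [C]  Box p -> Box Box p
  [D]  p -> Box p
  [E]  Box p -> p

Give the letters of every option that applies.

B

(A) Dia Box p -> Box p is the dual of axiom 5; it is valid on a frame exactly when R is euclidean. Such an R need not be euclidean, so not valid.
(B) the dual of axiom B: valid iff R is symmetric. Every such R is symmetric — valid.
(C) Box p -> Box Box p is axiom 4, which corresponds to transitivity. Such an R need not be transitive — not valid.
(D) p -> Box p is equivalent to ◇p→p; it holds exactly when R ⊆ identity. Such an R need not be a subset of the identity — not valid.
(E) axiom T: valid iff R is reflexive. Such an R need not be reflexive — not valid.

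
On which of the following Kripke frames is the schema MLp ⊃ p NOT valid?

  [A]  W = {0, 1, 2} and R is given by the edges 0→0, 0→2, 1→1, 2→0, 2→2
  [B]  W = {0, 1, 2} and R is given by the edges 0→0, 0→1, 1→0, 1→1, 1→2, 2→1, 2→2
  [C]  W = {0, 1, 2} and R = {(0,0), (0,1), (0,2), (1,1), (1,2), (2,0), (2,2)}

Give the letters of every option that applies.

The schema MLp ⊃ p is the dual of axiom B; it is valid on a frame iff R is symmetric.
(A) R is symmetric (every R-edge is matched by its reverse), so the schema is valid here.
(B) R is symmetric (every R-edge is matched by its reverse), so the schema is valid here.
(C) R is not symmetric (0 R 1 but not 1 R 0), so the schema fails here.

C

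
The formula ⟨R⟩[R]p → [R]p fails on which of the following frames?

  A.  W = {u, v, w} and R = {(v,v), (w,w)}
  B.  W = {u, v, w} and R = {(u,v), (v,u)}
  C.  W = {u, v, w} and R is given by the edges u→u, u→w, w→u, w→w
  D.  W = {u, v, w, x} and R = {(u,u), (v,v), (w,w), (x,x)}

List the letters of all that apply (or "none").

The schema ⟨R⟩[R]p → [R]p is the dual of axiom 5; it is valid on a frame iff R is euclidean.
(A) R is euclidean (any two R-successors of the same world are R-related), so the schema is valid here.
(B) R is not euclidean (u R v and u R v but not v R v), so the schema fails here.
(C) R is euclidean (any two R-successors of the same world are R-related), so the schema is valid here.
(D) R is euclidean (any two R-successors of the same world are R-related), so the schema is valid here.

B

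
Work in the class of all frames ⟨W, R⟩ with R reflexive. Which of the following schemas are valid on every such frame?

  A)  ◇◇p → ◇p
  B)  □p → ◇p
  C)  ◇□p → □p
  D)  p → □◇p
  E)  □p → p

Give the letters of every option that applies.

B, E

A reflexive relation is serial.
(A) ◇◇p → ◇p is the dual of axiom 4, which corresponds to transitivity. Such an R need not be transitive — not valid.
(B) □p → ◇p (axiom D) characterises the serial frames. Every such R is serial — valid.
(C) ◇□p → □p is the dual of axiom 5; it is valid on a frame exactly when R is euclidean. Such an R need not be euclidean, so not valid.
(D) p → □◇p is axiom B; it is valid on a frame exactly when R is symmetric. Such an R need not be symmetric, so not valid.
(E) □p → p is axiom T, which corresponds to reflexivity. Every such R is reflexive — valid.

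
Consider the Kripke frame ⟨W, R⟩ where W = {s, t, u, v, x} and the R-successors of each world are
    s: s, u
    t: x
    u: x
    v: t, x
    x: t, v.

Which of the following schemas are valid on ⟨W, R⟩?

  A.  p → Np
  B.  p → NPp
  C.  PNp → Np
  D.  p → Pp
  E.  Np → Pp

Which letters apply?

E

R is not reflexive: not t R t.
R is not symmetric: s R u but not u R s.
R is not euclidean: s R u and s R s but not u R s.
R is serial: every world has an R-successor.
R is not a subset of the identity: s R u with s ≠ u.
(A) p → Np (equivalent to ◇p→p) corresponds to R being a subset of the identity. Here R ⊄ identity, so not valid.
(B) p → NPp is axiom B, which corresponds to symmetry. R is not symmetric — not valid.
(C) PNp → Np is the dual of axiom 5; it is valid on a frame exactly when R is euclidean. R is not euclidean, so not valid.
(D) p → Pp is the dual of axiom T, which corresponds to reflexivity. R is not reflexive — not valid.
(E) Np → Pp is axiom D, which corresponds to seriality. R is serial — valid.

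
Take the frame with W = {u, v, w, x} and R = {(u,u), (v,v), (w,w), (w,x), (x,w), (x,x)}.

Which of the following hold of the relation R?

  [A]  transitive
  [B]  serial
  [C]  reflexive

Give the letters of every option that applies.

A, B, C

(A) transitive: R is closed under composition.
(B) serial: every world has an R-successor.
(C) reflexive: each world relates to itself.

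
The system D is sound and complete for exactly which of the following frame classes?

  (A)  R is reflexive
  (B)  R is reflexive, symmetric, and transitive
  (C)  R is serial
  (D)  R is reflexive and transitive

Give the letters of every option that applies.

(A) this class determines T (= KT), not D.
(B) this class determines S5, not D.
(C) D is sound and complete for exactly this class.
(D) this class determines S4, not D.

C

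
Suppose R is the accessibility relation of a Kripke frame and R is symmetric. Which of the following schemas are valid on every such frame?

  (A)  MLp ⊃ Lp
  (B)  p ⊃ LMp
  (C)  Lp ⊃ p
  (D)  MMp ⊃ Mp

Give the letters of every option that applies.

(A) MLp ⊃ Lp is the dual of axiom 5; it is valid on a frame exactly when R is euclidean. Such an R need not be euclidean, so not valid.
(B) axiom B: valid iff R is symmetric. Every such R is symmetric — valid.
(C) axiom T: valid iff R is reflexive. Such an R need not be reflexive — not valid.
(D) MMp ⊃ Mp (the dual of axiom 4) characterises the transitive frames. Such an R need not be transitive — not valid.

B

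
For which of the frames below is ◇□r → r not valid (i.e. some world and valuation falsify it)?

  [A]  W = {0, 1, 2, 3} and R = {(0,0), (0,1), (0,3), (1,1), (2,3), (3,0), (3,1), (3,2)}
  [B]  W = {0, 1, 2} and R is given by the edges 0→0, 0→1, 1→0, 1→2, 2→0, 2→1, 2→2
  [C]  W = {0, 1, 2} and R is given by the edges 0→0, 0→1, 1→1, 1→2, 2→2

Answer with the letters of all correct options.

The schema ◇□r → r is the dual of axiom B; it is valid on a frame iff R is symmetric.
(A) R is not symmetric (0 R 1 but not 1 R 0), so the schema fails here.
(B) R is not symmetric (2 R 0 but not 0 R 2), so the schema fails here.
(C) R is not symmetric (0 R 1 but not 1 R 0), so the schema fails here.

A, B, C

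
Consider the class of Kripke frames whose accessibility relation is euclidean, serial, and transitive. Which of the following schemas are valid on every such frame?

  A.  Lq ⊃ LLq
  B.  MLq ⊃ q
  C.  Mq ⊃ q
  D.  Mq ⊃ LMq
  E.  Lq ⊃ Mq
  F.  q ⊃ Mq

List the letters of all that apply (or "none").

(A) Lq ⊃ LLq is axiom 4; it is valid on a frame exactly when R is transitive. Every such R is transitive, so valid.
(B) the dual of axiom B: valid iff R is symmetric. Such an R need not be symmetric — not valid.
(C) Mq ⊃ q is valid only on frames where every R-edge is a self-loop. Such an R need not be a subset of the identity — not valid.
(D) axiom 5: valid iff R is euclidean. Every such R is euclidean — valid.
(E) axiom D: valid iff R is serial. Every such R is serial — valid.
(F) the dual of axiom T: valid iff R is reflexive. Such an R need not be reflexive — not valid.

A, D, E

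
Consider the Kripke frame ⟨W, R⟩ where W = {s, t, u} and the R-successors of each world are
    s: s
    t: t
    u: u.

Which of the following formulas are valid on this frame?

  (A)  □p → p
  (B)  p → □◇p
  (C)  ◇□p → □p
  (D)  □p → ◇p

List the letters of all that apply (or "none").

A, B, C, D

R is reflexive: each world relates to itself.
R is symmetric: every R-edge is matched by its reverse.
R is euclidean: any two R-successors of the same world are R-related.
R is serial: every world has an R-successor.
(A) □p → p is axiom T; it is valid on a frame exactly when R is reflexive. R is reflexive, so valid.
(B) axiom B: valid iff R is symmetric. R is symmetric — valid.
(C) ◇□p → □p is the dual of axiom 5, which corresponds to the euclidean property. R is euclidean — valid.
(D) □p → ◇p is axiom D; it is valid on a frame exactly when R is serial. R is serial, so valid.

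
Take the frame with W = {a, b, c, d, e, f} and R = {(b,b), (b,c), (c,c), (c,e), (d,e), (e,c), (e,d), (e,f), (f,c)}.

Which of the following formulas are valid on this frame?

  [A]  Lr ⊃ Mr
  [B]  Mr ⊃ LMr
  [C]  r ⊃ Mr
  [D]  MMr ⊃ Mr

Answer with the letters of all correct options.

none

R is not reflexive: not a R a.
R is not transitive: b R c and c R e but not b R e.
R is not euclidean: b R c and b R b but not c R b.
R is not serial: a has no R-successor.
(A) axiom D: valid iff R is serial. R is not serial — not valid.
(B) Mr ⊃ LMr (axiom 5) characterises the euclidean frames. R is not euclidean — not valid.
(C) r ⊃ Mr (the dual of axiom T) characterises the reflexive frames. R is not reflexive — not valid.
(D) MMr ⊃ Mr is the dual of axiom 4; it is valid on a frame exactly when R is transitive. R is not transitive, so not valid.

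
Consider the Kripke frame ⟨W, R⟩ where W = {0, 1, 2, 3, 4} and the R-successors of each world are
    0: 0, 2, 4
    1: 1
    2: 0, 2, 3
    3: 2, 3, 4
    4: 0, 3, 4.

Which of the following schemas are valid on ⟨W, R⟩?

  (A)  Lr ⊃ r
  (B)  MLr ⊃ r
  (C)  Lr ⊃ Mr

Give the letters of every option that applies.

R is reflexive: each world relates to itself.
R is symmetric: every R-edge is matched by its reverse.
R is serial: every world has an R-successor.
(A) Lr ⊃ r (axiom T) characterises the reflexive frames. R is reflexive — valid.
(B) MLr ⊃ r (the dual of axiom B) characterises the symmetric frames. R is symmetric — valid.
(C) Lr ⊃ Mr (axiom D) characterises the serial frames. R is serial — valid.

A, B, C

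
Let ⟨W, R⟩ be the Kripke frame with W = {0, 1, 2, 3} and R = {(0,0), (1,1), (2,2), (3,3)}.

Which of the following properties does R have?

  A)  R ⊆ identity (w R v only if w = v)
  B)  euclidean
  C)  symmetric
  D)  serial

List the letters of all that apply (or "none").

(A) ⊆ identity: every R-edge is a self-loop.
(B) euclidean: any two R-successors of the same world are R-related.
(C) symmetric: every R-edge is matched by its reverse.
(D) serial: every world has an R-successor.

A, B, C, D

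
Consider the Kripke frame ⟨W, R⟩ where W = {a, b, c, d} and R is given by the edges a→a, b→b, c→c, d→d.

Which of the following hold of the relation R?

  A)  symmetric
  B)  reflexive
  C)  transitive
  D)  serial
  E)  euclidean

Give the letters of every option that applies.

(A) symmetric: every R-edge is matched by its reverse.
(B) reflexive: each world relates to itself.
(C) transitive: R is closed under composition.
(D) serial: every world has an R-successor.
(E) euclidean: any two R-successors of the same world are R-related.

A, B, C, D, E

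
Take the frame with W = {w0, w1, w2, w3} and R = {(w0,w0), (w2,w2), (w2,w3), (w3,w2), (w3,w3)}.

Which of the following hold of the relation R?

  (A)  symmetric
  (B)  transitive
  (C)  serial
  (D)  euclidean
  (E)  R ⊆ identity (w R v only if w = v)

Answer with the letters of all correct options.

(A) symmetric: every R-edge is matched by its reverse.
(B) transitive: R is closed under composition.
(C) not serial: w1 has no R-successor.
(D) euclidean: any two R-successors of the same world are R-related.
(E) not ⊆ identity: w2 R w3 with w2 ≠ w3.

A, B, D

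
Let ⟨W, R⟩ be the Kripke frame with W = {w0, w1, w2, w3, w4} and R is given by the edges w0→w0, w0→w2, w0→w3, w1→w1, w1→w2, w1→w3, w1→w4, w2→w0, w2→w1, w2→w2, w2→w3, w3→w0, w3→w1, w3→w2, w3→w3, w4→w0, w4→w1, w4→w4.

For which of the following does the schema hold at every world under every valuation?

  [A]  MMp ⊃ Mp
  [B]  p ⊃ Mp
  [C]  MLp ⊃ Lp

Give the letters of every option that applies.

R is reflexive: each world relates to itself.
R is not transitive: w0 R w2 and w2 R w1 but not w0 R w1.
R is not euclidean: w1 R w2 and w1 R w4 but not w2 R w4.
(A) MMp ⊃ Mp is the dual of axiom 4; it is valid on a frame exactly when R is transitive. R is not transitive, so not valid.
(B) p ⊃ Mp (the dual of axiom T) characterises the reflexive frames. R is reflexive — valid.
(C) MLp ⊃ Lp is the dual of axiom 5, which corresponds to the euclidean property. R is not euclidean — not valid.

B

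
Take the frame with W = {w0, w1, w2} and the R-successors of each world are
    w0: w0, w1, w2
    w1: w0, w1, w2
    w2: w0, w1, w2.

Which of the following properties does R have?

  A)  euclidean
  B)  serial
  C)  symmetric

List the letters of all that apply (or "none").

A, B, C

(A) euclidean: any two R-successors of the same world are R-related.
(B) serial: every world has an R-successor.
(C) symmetric: every R-edge is matched by its reverse.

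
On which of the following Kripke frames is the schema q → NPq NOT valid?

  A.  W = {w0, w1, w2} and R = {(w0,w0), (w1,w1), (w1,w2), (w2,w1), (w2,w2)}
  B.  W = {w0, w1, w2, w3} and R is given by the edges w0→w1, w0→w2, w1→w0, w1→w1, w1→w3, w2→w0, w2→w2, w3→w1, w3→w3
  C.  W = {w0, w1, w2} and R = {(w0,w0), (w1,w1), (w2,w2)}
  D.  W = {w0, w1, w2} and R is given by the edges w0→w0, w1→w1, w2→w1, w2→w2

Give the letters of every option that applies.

The schema q → NPq is axiom B; it is valid on a frame iff R is symmetric.
(A) R is symmetric (every R-edge is matched by its reverse), so the schema is valid here.
(B) R is symmetric (every R-edge is matched by its reverse), so the schema is valid here.
(C) R is symmetric (every R-edge is matched by its reverse), so the schema is valid here.
(D) R is not symmetric (w2 R w1 but not w1 R w2), so the schema fails here.

D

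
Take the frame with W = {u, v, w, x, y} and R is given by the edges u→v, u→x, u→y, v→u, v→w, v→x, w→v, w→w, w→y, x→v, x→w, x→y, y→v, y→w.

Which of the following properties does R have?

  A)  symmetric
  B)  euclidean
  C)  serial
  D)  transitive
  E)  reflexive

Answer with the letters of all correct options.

(A) not symmetric: u R x but not x R u.
(B) not euclidean: u R v and u R y but not v R y.
(C) serial: every world has an R-successor.
(D) not transitive: u R v and v R u but not u R u.
(E) not reflexive: not u R u.

C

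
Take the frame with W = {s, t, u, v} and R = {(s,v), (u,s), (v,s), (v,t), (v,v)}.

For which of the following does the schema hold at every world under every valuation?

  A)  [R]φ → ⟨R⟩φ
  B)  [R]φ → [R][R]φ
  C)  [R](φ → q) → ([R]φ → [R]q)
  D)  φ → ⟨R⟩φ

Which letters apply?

R is not reflexive: not s R s.
R is not transitive: s R v and v R s but not s R s.
R is not serial: t has no R-successor.
(A) [R]φ → ⟨R⟩φ (axiom D) characterises the serial frames. R is not serial — not valid.
(B) [R]φ → [R][R]φ is axiom 4, which corresponds to transitivity. R is not transitive — not valid.
(C) this is just K, valid on every normal frame.
(D) φ → ⟨R⟩φ is the dual of axiom T; it is valid on a frame exactly when R is reflexive. R is not reflexive, so not valid.

C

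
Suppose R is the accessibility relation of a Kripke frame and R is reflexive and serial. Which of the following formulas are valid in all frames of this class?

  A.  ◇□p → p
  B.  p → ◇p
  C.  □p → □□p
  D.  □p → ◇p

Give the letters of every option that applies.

(A) ◇□p → p is the dual of axiom B, which corresponds to symmetry. Such an R need not be symmetric — not valid.
(B) p → ◇p is the dual of axiom T; it is valid on a frame exactly when R is reflexive. Every such R is reflexive, so valid.
(C) □p → □□p is axiom 4; it is valid on a frame exactly when R is transitive. Such an R need not be transitive, so not valid.
(D) □p → ◇p is axiom D, which corresponds to seriality. Every such R is serial — valid.

B, D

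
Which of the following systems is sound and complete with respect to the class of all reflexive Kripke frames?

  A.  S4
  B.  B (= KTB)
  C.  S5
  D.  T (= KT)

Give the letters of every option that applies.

(A) S4 is determined by the class of reflexive and transitive frames.
(B) B (= KTB) is determined by the class of reflexive and symmetric frames.
(C) S5 is determined by the class of reflexive, symmetric, and transitive frames.
(D) T (= KT) is determined by exactly this class.

D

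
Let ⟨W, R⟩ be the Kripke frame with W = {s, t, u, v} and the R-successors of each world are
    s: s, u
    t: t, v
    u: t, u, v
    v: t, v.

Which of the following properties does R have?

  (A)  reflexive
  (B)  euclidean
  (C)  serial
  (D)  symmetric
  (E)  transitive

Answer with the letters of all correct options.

(A) reflexive: each world relates to itself.
(B) not euclidean: s R u and s R s but not u R s.
(C) serial: every world has an R-successor.
(D) not symmetric: s R u but not u R s.
(E) not transitive: s R u and u R t but not s R t.

A, C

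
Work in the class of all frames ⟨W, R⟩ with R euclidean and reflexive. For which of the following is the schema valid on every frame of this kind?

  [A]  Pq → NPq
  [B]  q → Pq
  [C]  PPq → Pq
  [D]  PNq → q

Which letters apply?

A reflexive euclidean relation is also symmetric (from wRw and wRv the euclidean condition gives vRw) and hence transitive; it is an equivalence relation.
(A) Pq → NPq (axiom 5) characterises the euclidean frames. Every such R is euclidean — valid.
(B) q → Pq is the dual of axiom T; it is valid on a frame exactly when R is reflexive. Every such R is reflexive, so valid.
(C) PPq → Pq is the dual of axiom 4, which corresponds to transitivity. Every such R is transitive — valid.
(D) the dual of axiom B: valid iff R is symmetric. Every such R is symmetric — valid.

A, B, C, D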